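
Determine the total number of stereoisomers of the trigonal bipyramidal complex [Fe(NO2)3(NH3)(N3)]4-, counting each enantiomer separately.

4

A trigonal bipyramid has two axial and three equatorial sites, which are chemically inequivalent.
Working through the distinct placements yields 4 geometric isomers: NH3 axial, N3 axial; NH3 equatorial, N3 axial; NH3 axial, N3 equatorial; NH3 equatorial, N3 equatorial.
Each arrangement has an internal mirror plane or centre of symmetry, so none is chiral.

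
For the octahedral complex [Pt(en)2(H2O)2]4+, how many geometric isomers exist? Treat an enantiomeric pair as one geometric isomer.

An octahedron has six vertices in three trans pairs; every non-trans pair is cis.
Each en is bidentate and must span two cis positions.
There are 2 geometric isomers: H2O trans; H2O cis (chiral).

2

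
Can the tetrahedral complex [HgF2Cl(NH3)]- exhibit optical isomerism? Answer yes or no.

no

In a tetrahedral complex all four positions are equivalent and every pair of ligands is adjacent — there is no cis/trans distinction.
Only one geometric arrangement is possible.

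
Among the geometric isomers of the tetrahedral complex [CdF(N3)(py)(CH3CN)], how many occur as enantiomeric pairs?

All four vertices of a tetrahedron are equivalent and mutually adjacent, so cis/trans isomerism cannot arise.
Only one geometric arrangement is possible; it has no improper symmetry element, so it exists as a pair of enantiomers (2 stereoisomers).

1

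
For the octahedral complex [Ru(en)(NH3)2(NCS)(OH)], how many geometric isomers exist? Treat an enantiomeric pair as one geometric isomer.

The six octahedral sites form three mutually perpendicular trans pairs.
Each en is bidentate and must span two cis positions.
The distinct arrangements are (4 in all): NH3 cis (3 arrangements, 2 chiral); NH3 trans.

4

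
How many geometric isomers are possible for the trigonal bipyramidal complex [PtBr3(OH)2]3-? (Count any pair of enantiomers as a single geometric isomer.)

3

A trigonal bipyramid has two axial and three equatorial sites, which are chemically inequivalent.
The distinct arrangements are (3 in all): OH both equatorial; OH one axial, one equatorial; OH both axial.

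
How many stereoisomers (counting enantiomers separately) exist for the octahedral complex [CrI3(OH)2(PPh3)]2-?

An octahedron has six vertices in three trans pairs; every non-trans pair is cis.
Working through the distinct placements yields 3 geometric isomers: I mer, OH cis; I mer, OH trans; I fac, OH cis.
Each arrangement has an internal mirror plane or centre of symmetry, so none is chiral.

3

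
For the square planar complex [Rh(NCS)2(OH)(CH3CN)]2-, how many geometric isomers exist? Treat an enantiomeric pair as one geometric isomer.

2

Systematic placement gives 2 geometric isomers: NCS cis; NCS trans.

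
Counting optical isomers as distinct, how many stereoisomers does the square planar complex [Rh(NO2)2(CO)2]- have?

In a square planar complex each vertex has one trans partner and two cis neighbours.
The distinct arrangements are (2 in all): NO2 cis; NO2 trans.
Each arrangement has an internal mirror plane or centre of symmetry, so none is chiral.

2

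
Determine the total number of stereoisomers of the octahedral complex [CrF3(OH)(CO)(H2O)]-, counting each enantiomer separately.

There are 4 geometric isomers: F mer (3 arrangements); F fac (chiral).
One of these lacks any improper symmetry element and so occurs as an enantiomeric pair, giving 4 + 1 = 5 stereoisomers in total.

5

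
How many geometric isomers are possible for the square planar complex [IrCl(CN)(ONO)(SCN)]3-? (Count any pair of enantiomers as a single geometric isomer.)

A square has two trans pairs of vertices; adjacent vertices are cis.
There are 3 geometric isomers: (CN/ONO trans, Cl/SCN trans); (CN/SCN trans, Cl/ONO trans); (CN/Cl trans, ONO/SCN trans).

3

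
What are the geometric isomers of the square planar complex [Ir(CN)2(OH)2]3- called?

Working through the distinct placements yields 2 geometric isomers: CN cis; CN trans.

cis and trans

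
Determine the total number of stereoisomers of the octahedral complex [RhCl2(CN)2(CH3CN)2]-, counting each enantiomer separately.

6

In an octahedral complex each vertex has one trans partner and four cis neighbours.
Working through the distinct placements yields 5 geometric isomers: Cl trans, CN trans, CH3CN trans; Cl cis, CN cis, CH3CN trans; Cl trans, CN cis, CH3CN cis; Cl cis, CN cis, CH3CN cis (chiral); Cl cis, CN trans, CH3CN cis.
One of these lacks any improper symmetry element and so occurs as an enantiomeric pair, giving 5 + 1 = 6 stereoisomers in total.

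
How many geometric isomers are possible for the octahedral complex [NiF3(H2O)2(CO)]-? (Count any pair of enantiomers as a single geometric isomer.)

The distinct arrangements are (3 in all): F mer, H2O trans; F fac, H2O cis; F mer, H2O cis.

3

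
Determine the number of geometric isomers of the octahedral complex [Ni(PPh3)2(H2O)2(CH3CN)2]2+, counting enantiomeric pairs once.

Systematic placement gives 5 geometric isomers: PPh3 trans, H2O trans, CH3CN trans; PPh3 cis, H2O cis, CH3CN trans; PPh3 trans, H2O cis, CH3CN cis; PPh3 cis, H2O cis, CH3CN cis (chiral); PPh3 cis, H2O trans, CH3CN cis.

5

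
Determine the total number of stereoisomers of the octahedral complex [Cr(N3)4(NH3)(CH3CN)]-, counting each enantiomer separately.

2

Systematic placement gives 2 geometric isomers: NH3 and CH3CN mutually cis; NH3 and CH3CN mutually trans.
Each arrangement has an internal mirror plane or centre of symmetry, so none is chiral.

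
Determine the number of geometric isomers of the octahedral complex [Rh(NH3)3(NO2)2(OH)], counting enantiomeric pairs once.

An octahedron has six vertices in three trans pairs; every non-trans pair is cis.
Systematic placement gives 3 geometric isomers: NH3 mer, NO2 cis; NH3 mer, NO2 trans; NH3 fac, NO2 cis.

3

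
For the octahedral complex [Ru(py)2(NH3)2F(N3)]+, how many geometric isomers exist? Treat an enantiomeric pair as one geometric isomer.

6

In an octahedral complex each vertex has one trans partner and four cis neighbours.
The distinct arrangements are (6 in all): py trans, NH3 trans; py cis, NH3 cis (3 arrangements, 2 chiral); py trans, NH3 cis; py cis, NH3 trans.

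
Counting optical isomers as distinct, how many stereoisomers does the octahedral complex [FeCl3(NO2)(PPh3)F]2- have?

5

There are 4 geometric isomers: Cl mer (3 arrangements); Cl fac (chiral).
One of these lacks any improper symmetry element and so occurs as an enantiomeric pair, giving 4 + 1 = 5 stereoisomers in total.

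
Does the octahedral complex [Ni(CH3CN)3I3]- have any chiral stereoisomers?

Working through the distinct placements yields 2 geometric isomers: CH3CN mer; CH3CN fac.
Each arrangement has an internal mirror plane or centre of symmetry, so none is chiral.

no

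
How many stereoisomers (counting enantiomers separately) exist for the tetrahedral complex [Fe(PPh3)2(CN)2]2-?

Only one geometric arrangement is possible.

1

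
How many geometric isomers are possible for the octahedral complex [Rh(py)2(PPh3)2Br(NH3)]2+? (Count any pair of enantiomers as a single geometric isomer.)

6

There are 6 geometric isomers: py trans, PPh3 trans; py cis, PPh3 cis (3 arrangements, 2 chiral); py trans, PPh3 cis; py cis, PPh3 trans.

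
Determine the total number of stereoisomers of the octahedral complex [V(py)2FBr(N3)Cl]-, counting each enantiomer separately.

15

In an octahedral complex each vertex has one trans partner and four cis neighbours.
Exhaustive case analysis gives 9 geometric isomers.
Of these, 6 lack any improper symmetry element and so occur as enantiomeric pairs, giving 9 + 6 = 15 stereoisomers in total.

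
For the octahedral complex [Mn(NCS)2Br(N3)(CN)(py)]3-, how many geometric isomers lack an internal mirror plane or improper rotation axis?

6

The six octahedral sites form three mutually perpendicular trans pairs.
Placing the ligands in turn and identifying arrangements related by rotation or reflection leaves 9 distinct geometric isomers.
Of these, 6 lack any improper symmetry element and so occur as enantiomeric pairs, giving 9 + 6 = 15 stereoisomers in total.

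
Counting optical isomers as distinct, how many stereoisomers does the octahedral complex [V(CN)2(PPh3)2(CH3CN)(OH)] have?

An octahedron has six vertices in three trans pairs; every non-trans pair is cis.
The distinct arrangements are (6 in all): CN cis, PPh3 trans; CN cis, PPh3 cis (3 arrangements, 2 chiral); CN trans, PPh3 trans; CN trans, PPh3 cis.
Of these, 2 lack any improper symmetry element and so occur as enantiomeric pairs, giving 6 + 2 = 8 stereoisomers in total.

8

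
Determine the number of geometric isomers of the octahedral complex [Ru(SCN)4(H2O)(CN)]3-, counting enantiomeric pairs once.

The six octahedral sites form three mutually perpendicular trans pairs.
The distinct arrangements are (2 in all): H2O and CN mutually trans; H2O and CN mutually cis.

2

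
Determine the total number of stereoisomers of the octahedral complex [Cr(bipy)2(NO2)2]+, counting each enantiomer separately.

In an octahedral complex each vertex has one trans partner and four cis neighbours.
Each bipy is bidentate and must span two cis positions.
There are 2 geometric isomers: NO2 trans; NO2 cis (chiral).
One of these lacks any improper symmetry element and so occurs as an enantiomeric pair, giving 2 + 1 = 3 stereoisomers in total.

3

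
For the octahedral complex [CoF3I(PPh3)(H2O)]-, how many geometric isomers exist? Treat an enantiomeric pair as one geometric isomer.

4

The six octahedral sites form three mutually perpendicular trans pairs.
The distinct arrangements are (4 in all): F mer (3 arrangements); F fac (chiral).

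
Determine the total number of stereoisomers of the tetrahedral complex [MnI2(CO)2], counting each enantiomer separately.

1

All four vertices of a tetrahedron are equivalent and mutually adjacent, so cis/trans isomerism cannot arise.
Only one geometric arrangement is possible.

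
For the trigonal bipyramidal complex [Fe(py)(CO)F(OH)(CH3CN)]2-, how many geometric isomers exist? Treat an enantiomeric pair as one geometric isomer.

10

In a trigonal bipyramid the two axial positions differ from the three equatorial ones.
Systematic enumeration (placing each ligand type in turn and discarding arrangements equivalent by rotation or reflection) gives 10 geometric isomers.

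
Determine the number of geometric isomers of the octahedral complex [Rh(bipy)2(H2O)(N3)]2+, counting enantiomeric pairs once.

2

In an octahedral complex each vertex has one trans partner and four cis neighbours.
Each bipy is bidentate and must span two cis positions.
Working through the distinct placements yields 2 geometric isomers: H2O and N3 mutually trans; H2O and N3 mutually cis (chiral).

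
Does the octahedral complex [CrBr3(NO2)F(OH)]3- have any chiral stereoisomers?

In an octahedral complex each vertex has one trans partner and four cis neighbours.
Working through the distinct placements yields 4 geometric isomers: Br mer (3 arrangements); Br fac (chiral).
One of these lacks any improper symmetry element and so occurs as an enantiomeric pair, giving 4 + 1 = 5 stereoisomers in total.

yes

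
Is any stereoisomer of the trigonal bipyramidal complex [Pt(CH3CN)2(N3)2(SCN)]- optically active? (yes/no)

yes

A trigonal bipyramid has two axial and three equatorial sites, which are chemically inequivalent.
Placing the ligands in turn and identifying arrangements related by rotation or reflection leaves 5 distinct geometric isomers.
One of these lacks any improper symmetry element and so occurs as an enantiomeric pair, giving 5 + 1 = 6 stereoisomers in total.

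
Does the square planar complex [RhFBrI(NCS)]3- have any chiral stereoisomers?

no

In a square planar complex each vertex has one trans partner and two cis neighbours.
Systematic placement gives 3 geometric isomers: (Br/I trans, F/NCS trans); (Br/NCS trans, F/I trans); (Br/F trans, I/NCS trans).
Each arrangement has an internal mirror plane or centre of symmetry, so none is chiral.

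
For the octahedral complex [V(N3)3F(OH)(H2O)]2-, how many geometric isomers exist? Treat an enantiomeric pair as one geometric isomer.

In an octahedral complex each vertex has one trans partner and four cis neighbours.
There are 4 geometric isomers: N3 mer (3 arrangements); N3 fac (chiral).

4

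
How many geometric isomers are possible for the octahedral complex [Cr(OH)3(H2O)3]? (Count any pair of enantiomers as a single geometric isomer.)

2

An octahedron has six vertices in three trans pairs; every non-trans pair is cis.
Systematic placement gives 2 geometric isomers: OH mer; OH fac.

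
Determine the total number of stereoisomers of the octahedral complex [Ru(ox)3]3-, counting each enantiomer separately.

2

In an octahedral complex each vertex has one trans partner and four cis neighbours.
Each ox is bidentate and must span two cis positions.
Only one geometric arrangement is possible; it has no improper symmetry element, so it exists as a pair of enantiomers (2 stereoisomers).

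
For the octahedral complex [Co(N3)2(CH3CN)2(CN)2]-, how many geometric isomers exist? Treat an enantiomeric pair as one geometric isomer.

An octahedron has six vertices in three trans pairs; every non-trans pair is cis.
Systematic placement gives 5 geometric isomers: N3 trans, CH3CN trans, CN trans; N3 cis, CH3CN trans, CN cis; N3 trans, CH3CN cis, CN cis; N3 cis, CH3CN cis, CN cis (chiral); N3 cis, CH3CN cis, CN trans.

5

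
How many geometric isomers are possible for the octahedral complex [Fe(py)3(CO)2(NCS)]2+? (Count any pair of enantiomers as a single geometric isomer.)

3

In an octahedral complex each vertex has one trans partner and four cis neighbours.
The distinct arrangements are (3 in all): py mer, CO trans; py mer, CO cis; py fac, CO cis.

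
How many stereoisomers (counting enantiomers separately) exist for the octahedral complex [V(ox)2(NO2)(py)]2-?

The six octahedral sites form three mutually perpendicular trans pairs.
Each ox is bidentate and must span two cis positions.
There are 2 geometric isomers: NO2 and py mutually cis (chiral); NO2 and py mutually trans.
One of these lacks any improper symmetry element and so occurs as an enantiomeric pair, giving 2 + 1 = 3 stereoisomers in total.

3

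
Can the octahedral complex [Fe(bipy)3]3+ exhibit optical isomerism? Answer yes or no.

yes

The six octahedral sites form three mutually perpendicular trans pairs.
Each bipy is bidentate and must span two cis positions.
Only one geometric arrangement is possible; it has no improper symmetry element, so it exists as a pair of enantiomers (2 stereoisomers).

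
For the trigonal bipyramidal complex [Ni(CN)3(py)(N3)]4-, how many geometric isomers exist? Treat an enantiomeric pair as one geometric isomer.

A trigonal bipyramid has two axial and three equatorial sites, which are chemically inequivalent.
There are 4 geometric isomers: py equatorial, N3 equatorial; py equatorial, N3 axial; py axial, N3 equatorial; py axial, N3 axial.

4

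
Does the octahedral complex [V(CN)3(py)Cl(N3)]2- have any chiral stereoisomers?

An octahedron has six vertices in three trans pairs; every non-trans pair is cis.
Working through the distinct placements yields 4 geometric isomers: CN mer (3 arrangements); CN fac (chiral).
One of these lacks any improper symmetry element and so occurs as an enantiomeric pair, giving 4 + 1 = 5 stereoisomers in total.

yes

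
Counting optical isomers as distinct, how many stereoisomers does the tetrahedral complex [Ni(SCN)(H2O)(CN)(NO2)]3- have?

2

All four vertices of a tetrahedron are equivalent and mutually adjacent, so cis/trans isomerism cannot arise.
Only one geometric arrangement is possible; it has no improper symmetry element, so it exists as a pair of enantiomers (2 stereoisomers).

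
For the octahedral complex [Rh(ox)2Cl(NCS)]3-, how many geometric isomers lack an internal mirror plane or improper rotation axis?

An octahedron has six vertices in three trans pairs; every non-trans pair is cis.
Each ox is bidentate and must span two cis positions.
Working through the distinct placements yields 2 geometric isomers: Cl and NCS mutually trans; Cl and NCS mutually cis (chiral).
One of these lacks any improper symmetry element and so occurs as an enantiomeric pair, giving 2 + 1 = 3 stereoisomers in total.

1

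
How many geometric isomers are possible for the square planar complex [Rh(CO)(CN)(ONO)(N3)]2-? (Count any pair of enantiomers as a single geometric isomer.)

A square has two trans pairs of vertices; adjacent vertices are cis.
Systematic placement gives 3 geometric isomers: (CN/N3 trans, CO/ONO trans); (CN/ONO trans, CO/N3 trans); (CN/CO trans, N3/ONO trans).

3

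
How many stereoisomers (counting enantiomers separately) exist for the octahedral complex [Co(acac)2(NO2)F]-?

3

The six octahedral sites form three mutually perpendicular trans pairs.
Each acac is bidentate and must span two cis positions.
Working through the distinct placements yields 2 geometric isomers: NO2 and F mutually trans; NO2 and F mutually cis (chiral).
One of these lacks any improper symmetry element and so occurs as an enantiomeric pair, giving 2 + 1 = 3 stereoisomers in total.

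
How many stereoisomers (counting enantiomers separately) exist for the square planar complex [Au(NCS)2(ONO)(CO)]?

A square has two trans pairs of vertices; adjacent vertices are cis.
The distinct arrangements are (2 in all): NCS cis; NCS trans.
Each arrangement has an internal mirror plane or centre of symmetry, so none is chiral.

2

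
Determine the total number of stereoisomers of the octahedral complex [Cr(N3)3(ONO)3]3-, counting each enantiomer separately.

2

In an octahedral complex each vertex has one trans partner and four cis neighbours.
Systematic placement gives 2 geometric isomers: N3 mer; N3 fac.
Each arrangement has an internal mirror plane or centre of symmetry, so none is chiral.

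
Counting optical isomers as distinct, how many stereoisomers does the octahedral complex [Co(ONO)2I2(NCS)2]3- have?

6

The distinct arrangements are (5 in all): ONO trans, I trans, NCS trans; ONO cis, I trans, NCS cis; ONO trans, I cis, NCS cis; ONO cis, I cis, NCS cis (chiral); ONO cis, I cis, NCS trans.
One of these lacks any improper symmetry element and so occurs as an enantiomeric pair, giving 5 + 1 = 6 stereoisomers in total.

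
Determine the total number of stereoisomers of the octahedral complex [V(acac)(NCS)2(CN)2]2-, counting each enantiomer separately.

4

In an octahedral complex each vertex has one trans partner and four cis neighbours.
Each acac is bidentate and must span two cis positions.
There are 3 geometric isomers: NCS cis, CN trans; NCS cis, CN cis (chiral); NCS trans, CN cis.
One of these lacks any improper symmetry element and so occurs as an enantiomeric pair, giving 3 + 1 = 4 stereoisomers in total.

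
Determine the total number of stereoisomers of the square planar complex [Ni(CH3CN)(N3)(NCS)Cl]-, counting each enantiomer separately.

3

A square has two trans pairs of vertices; adjacent vertices are cis.
There are 3 geometric isomers: (CH3CN/N3 trans, Cl/NCS trans); (CH3CN/NCS trans, Cl/N3 trans); (CH3CN/Cl trans, N3/NCS trans).
Each arrangement has an internal mirror plane or centre of symmetry, so none is chiral.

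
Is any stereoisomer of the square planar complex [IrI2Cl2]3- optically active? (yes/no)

In a square planar complex each vertex has one trans partner and two cis neighbours.
The distinct arrangements are (2 in all): I cis; I trans.
Each arrangement has an internal mirror plane or centre of symmetry, so none is chiral.

no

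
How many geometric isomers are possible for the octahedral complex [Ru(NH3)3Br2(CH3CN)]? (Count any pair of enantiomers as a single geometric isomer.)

3

In an octahedral complex each vertex has one trans partner and four cis neighbours.
There are 3 geometric isomers: NH3 mer, Br trans; NH3 mer, Br cis; NH3 fac, Br cis.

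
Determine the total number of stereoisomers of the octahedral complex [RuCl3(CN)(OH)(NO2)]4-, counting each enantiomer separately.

5

Systematic placement gives 4 geometric isomers: Cl mer (3 arrangements); Cl fac (chiral).
One of these lacks any improper symmetry element and so occurs as an enantiomeric pair, giving 4 + 1 = 5 stereoisomers in total.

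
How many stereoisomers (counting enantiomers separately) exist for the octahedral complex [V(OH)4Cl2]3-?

An octahedron has six vertices in three trans pairs; every non-trans pair is cis.
Systematic placement gives 2 geometric isomers: Cl trans; Cl cis.
Each arrangement has an internal mirror plane or centre of symmetry, so none is chiral.

2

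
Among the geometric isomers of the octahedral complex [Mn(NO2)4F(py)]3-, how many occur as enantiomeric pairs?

In an octahedral complex each vertex has one trans partner and four cis neighbours.
Systematic placement gives 2 geometric isomers: F and py mutually cis; F and py mutually trans.
Each arrangement has an internal mirror plane or centre of symmetry, so none is chiral.

0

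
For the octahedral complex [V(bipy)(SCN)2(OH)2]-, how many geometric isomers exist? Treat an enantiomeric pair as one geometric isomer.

3

An octahedron has six vertices in three trans pairs; every non-trans pair is cis.
Each bipy is bidentate and must span two cis positions.
Working through the distinct placements yields 3 geometric isomers: SCN cis, OH trans; SCN cis, OH cis (chiral); SCN trans, OH cis.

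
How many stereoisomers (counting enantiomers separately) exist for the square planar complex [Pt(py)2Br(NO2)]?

A square has two trans pairs of vertices; adjacent vertices are cis.
There are 2 geometric isomers: py cis; py trans.
Each arrangement has an internal mirror plane or centre of symmetry, so none is chiral.

2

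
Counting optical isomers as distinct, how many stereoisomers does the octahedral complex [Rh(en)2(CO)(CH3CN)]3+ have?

3

An octahedron has six vertices in three trans pairs; every non-trans pair is cis.
Each en is bidentate and must span two cis positions.
Working through the distinct placements yields 2 geometric isomers: CO and CH3CN mutually trans; CO and CH3CN mutually cis (chiral).
One of these lacks any improper symmetry element and so occurs as an enantiomeric pair, giving 2 + 1 = 3 stereoisomers in total.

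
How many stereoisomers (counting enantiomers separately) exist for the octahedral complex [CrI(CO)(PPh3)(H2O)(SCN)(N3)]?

The six octahedral sites form three mutually perpendicular trans pairs.
Systematic enumeration (placing each ligand type in turn and discarding arrangements equivalent by rotation or reflection) gives 15 geometric isomers.
Of these, 15 lack any improper symmetry element and so occur as enantiomeric pairs, giving 15 + 15 = 30 stereoisomers in total.

30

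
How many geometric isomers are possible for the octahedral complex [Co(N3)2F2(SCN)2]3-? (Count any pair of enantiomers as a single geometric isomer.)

5

The six octahedral sites form three mutually perpendicular trans pairs.
There are 5 geometric isomers: N3 trans, F trans, SCN trans; N3 cis, F trans, SCN cis; N3 cis, F cis, SCN trans; N3 cis, F cis, SCN cis (chiral); N3 trans, F cis, SCN cis.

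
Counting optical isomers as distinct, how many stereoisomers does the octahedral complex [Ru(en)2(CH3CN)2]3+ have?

3

In an octahedral complex each vertex has one trans partner and four cis neighbours.
Each en is bidentate and must span two cis positions.
Working through the distinct placements yields 2 geometric isomers: CH3CN trans; CH3CN cis (chiral).
One of these lacks any improper symmetry element and so occurs as an enantiomeric pair, giving 2 + 1 = 3 stereoisomers in total.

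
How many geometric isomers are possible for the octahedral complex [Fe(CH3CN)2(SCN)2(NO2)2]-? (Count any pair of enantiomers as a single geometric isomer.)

In an octahedral complex each vertex has one trans partner and four cis neighbours.
There are 5 geometric isomers: CH3CN trans, SCN trans, NO2 trans; CH3CN trans, SCN cis, NO2 cis; CH3CN cis, SCN trans, NO2 cis; CH3CN cis, SCN cis, NO2 cis (chiral); CH3CN cis, SCN cis, NO2 trans.

5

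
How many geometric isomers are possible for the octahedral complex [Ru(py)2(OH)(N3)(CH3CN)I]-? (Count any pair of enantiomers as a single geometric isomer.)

9

In an octahedral complex each vertex has one trans partner and four cis neighbours.
Placing the ligands in turn and identifying arrangements related by rotation or reflection leaves 9 distinct geometric isomers.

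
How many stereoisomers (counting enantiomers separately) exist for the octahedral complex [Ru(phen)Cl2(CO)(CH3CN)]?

6

In an octahedral complex each vertex has one trans partner and four cis neighbours.
Each phen is bidentate and must span two cis positions.
There are 4 geometric isomers: Cl cis (3 arrangements, 2 chiral); Cl trans.
Of these, 2 lack any improper symmetry element and so occur as enantiomeric pairs, giving 4 + 2 = 6 stereoisomers in total.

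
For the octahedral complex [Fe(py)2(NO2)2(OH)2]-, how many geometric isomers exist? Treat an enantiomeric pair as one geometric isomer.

An octahedron has six vertices in three trans pairs; every non-trans pair is cis.
Systematic placement gives 5 geometric isomers: py trans, NO2 trans, OH trans; py cis, NO2 trans, OH cis; py trans, NO2 cis, OH cis; py cis, NO2 cis, OH cis (chiral); py cis, NO2 cis, OH trans.

5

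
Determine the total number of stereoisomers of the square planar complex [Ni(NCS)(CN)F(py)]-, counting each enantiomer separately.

A square has two trans pairs of vertices; adjacent vertices are cis.
Systematic placement gives 3 geometric isomers: (CN/NCS trans, F/py trans); (CN/py trans, F/NCS trans); (CN/F trans, NCS/py trans).
Each arrangement has an internal mirror plane or centre of symmetry, so none is chiral.

3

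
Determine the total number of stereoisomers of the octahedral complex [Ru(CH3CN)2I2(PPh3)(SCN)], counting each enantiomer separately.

The six octahedral sites form three mutually perpendicular trans pairs.
Systematic placement gives 6 geometric isomers: CH3CN trans, I trans; CH3CN trans, I cis; CH3CN cis, I cis (3 arrangements, 2 chiral); CH3CN cis, I trans.
Of these, 2 lack any improper symmetry element and so occur as enantiomeric pairs, giving 6 + 2 = 8 stereoisomers in total.

8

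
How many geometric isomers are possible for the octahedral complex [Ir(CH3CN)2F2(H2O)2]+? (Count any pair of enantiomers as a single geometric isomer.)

There are 5 geometric isomers: CH3CN trans, F trans, H2O trans; CH3CN trans, F cis, H2O cis; CH3CN cis, F cis, H2O trans; CH3CN cis, F cis, H2O cis (chiral); CH3CN cis, F trans, H2O cis.

5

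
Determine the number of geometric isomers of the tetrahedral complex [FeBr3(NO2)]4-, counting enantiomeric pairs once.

1

In a tetrahedral complex all four positions are equivalent and every pair of ligands is adjacent — there is no cis/trans distinction.
Only one geometric arrangement is possible.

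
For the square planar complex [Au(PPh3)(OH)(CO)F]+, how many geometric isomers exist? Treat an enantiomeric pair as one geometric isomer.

3

In a square planar complex each vertex has one trans partner and two cis neighbours.
There are 3 geometric isomers: (CO/OH trans, F/PPh3 trans); (CO/PPh3 trans, F/OH trans); (CO/F trans, OH/PPh3 trans).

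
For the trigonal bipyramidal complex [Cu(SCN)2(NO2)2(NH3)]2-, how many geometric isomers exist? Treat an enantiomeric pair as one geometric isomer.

In a trigonal bipyramid the two axial positions differ from the three equatorial ones.
Systematic enumeration (placing each ligand type in turn and discarding arrangements equivalent by rotation or reflection) gives 5 geometric isomers.

5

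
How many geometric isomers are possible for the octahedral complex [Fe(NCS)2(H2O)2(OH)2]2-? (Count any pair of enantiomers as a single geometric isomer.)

5

In an octahedral complex each vertex has one trans partner and four cis neighbours.
Systematic placement gives 5 geometric isomers: NCS trans, H2O trans, OH trans; NCS cis, H2O trans, OH cis; NCS cis, H2O cis, OH trans; NCS cis, H2O cis, OH cis (chiral); NCS trans, H2O cis, OH cis.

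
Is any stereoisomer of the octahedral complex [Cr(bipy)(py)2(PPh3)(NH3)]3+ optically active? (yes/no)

In an octahedral complex each vertex has one trans partner and four cis neighbours.
Each bipy is bidentate and must span two cis positions.
There are 4 geometric isomers: py cis (3 arrangements, 2 chiral); py trans.
Of these, 2 lack any improper symmetry element and so occur as enantiomeric pairs, giving 4 + 2 = 6 stereoisomers in total.

yes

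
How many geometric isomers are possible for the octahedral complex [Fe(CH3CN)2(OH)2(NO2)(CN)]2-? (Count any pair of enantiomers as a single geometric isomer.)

6

In an octahedral complex each vertex has one trans partner and four cis neighbours.
Working through the distinct placements yields 6 geometric isomers: CH3CN trans, OH trans; CH3CN trans, OH cis; CH3CN cis, OH trans; CH3CN cis, OH cis (3 arrangements, 2 chiral).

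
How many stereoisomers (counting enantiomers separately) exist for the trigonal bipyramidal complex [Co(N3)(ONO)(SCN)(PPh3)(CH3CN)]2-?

20

Exhaustive case analysis gives 10 geometric isomers.
Of these, 10 lack any improper symmetry element and so occur as enantiomeric pairs, giving 10 + 10 = 20 stereoisomers in total.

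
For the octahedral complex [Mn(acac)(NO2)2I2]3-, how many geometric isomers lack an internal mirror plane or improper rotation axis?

1

An octahedron has six vertices in three trans pairs; every non-trans pair is cis.
Each acac is bidentate and must span two cis positions.
Working through the distinct placements yields 3 geometric isomers: NO2 cis, I trans; NO2 cis, I cis (chiral); NO2 trans, I cis.
One of these lacks any improper symmetry element and so occurs as an enantiomeric pair, giving 3 + 1 = 4 stereoisomers in total.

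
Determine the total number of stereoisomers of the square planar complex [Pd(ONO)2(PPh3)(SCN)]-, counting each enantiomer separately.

2

A square has two trans pairs of vertices; adjacent vertices are cis.
There are 2 geometric isomers: ONO cis; ONO trans.
Each arrangement has an internal mirror plane or centre of symmetry, so none is chiral.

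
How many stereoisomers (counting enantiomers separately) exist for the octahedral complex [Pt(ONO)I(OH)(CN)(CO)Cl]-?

30

Systematic enumeration (placing each ligand type in turn and discarding arrangements equivalent by rotation or reflection) gives 15 geometric isomers.
Of these, 15 lack any improper symmetry element and so occur as enantiomeric pairs, giving 15 + 15 = 30 stereoisomers in total.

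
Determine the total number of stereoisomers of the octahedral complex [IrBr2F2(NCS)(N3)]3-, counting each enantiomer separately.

8

In an octahedral complex each vertex has one trans partner and four cis neighbours.
Systematic placement gives 6 geometric isomers: Br trans, F trans; Br trans, F cis; Br cis, F cis (3 arrangements, 2 chiral); Br cis, F trans.
Of these, 2 lack any improper symmetry element and so occur as enantiomeric pairs, giving 6 + 2 = 8 stereoisomers in total.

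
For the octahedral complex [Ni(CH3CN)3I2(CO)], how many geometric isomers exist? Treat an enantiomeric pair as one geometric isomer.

3

An octahedron has six vertices in three trans pairs; every non-trans pair is cis.
There are 3 geometric isomers: CH3CN mer, I trans; CH3CN mer, I cis; CH3CN fac, I cis.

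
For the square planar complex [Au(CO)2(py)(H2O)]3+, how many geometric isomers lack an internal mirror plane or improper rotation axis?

0

A square has two trans pairs of vertices; adjacent vertices are cis.
There are 2 geometric isomers: CO cis; CO trans.
Each arrangement has an internal mirror plane or centre of symmetry, so none is chiral.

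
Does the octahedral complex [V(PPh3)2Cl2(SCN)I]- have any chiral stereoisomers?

An octahedron has six vertices in three trans pairs; every non-trans pair is cis.
Systematic placement gives 6 geometric isomers: PPh3 cis, Cl trans; PPh3 trans, Cl trans; PPh3 cis, Cl cis (3 arrangements, 2 chiral); PPh3 trans, Cl cis.
Of these, 2 lack any improper symmetry element and so occur as enantiomeric pairs, giving 6 + 2 = 8 stereoisomers in total.

yes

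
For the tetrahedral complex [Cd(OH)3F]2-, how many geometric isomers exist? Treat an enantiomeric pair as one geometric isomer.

1

In a tetrahedral complex all four positions are equivalent and every pair of ligands is adjacent — there is no cis/trans distinction.
Only one geometric arrangement is possible.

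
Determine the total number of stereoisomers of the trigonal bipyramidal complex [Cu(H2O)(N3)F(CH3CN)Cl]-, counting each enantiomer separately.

20

A trigonal bipyramid has two axial and three equatorial sites, which are chemically inequivalent.
Systematic enumeration (placing each ligand type in turn and discarding arrangements equivalent by rotation or reflection) gives 10 geometric isomers.
Of these, 10 lack any improper symmetry element and so occur as enantiomeric pairs, giving 10 + 10 = 20 stereoisomers in total.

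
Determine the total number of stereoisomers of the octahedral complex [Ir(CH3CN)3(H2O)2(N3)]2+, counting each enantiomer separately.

3

An octahedron has six vertices in three trans pairs; every non-trans pair is cis.
The distinct arrangements are (3 in all): CH3CN mer, H2O cis; CH3CN mer, H2O trans; CH3CN fac, H2O cis.
Each arrangement has an internal mirror plane or centre of symmetry, so none is chiral.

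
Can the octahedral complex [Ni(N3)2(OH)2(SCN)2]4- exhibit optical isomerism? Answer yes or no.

There are 5 geometric isomers: N3 trans, OH trans, SCN trans; N3 trans, OH cis, SCN cis; N3 cis, OH cis, SCN trans; N3 cis, OH cis, SCN cis (chiral); N3 cis, OH trans, SCN cis.
One of these lacks any improper symmetry element and so occurs as an enantiomeric pair, giving 5 + 1 = 6 stereoisomers in total.

yes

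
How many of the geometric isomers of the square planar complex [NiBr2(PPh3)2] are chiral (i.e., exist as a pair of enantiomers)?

In a square planar complex each vertex has one trans partner and two cis neighbours.
Systematic placement gives 2 geometric isomers: Br cis; Br trans.
Each arrangement has an internal mirror plane or centre of symmetry, so none is chiral.

0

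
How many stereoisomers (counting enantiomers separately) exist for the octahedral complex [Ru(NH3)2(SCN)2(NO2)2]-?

In an octahedral complex each vertex has one trans partner and four cis neighbours.
Systematic placement gives 5 geometric isomers: NH3 trans, SCN trans, NO2 trans; NH3 trans, SCN cis, NO2 cis; NH3 cis, SCN trans, NO2 cis; NH3 cis, SCN cis, NO2 cis (chiral); NH3 cis, SCN cis, NO2 trans.
One of these lacks any improper symmetry element and so occurs as an enantiomeric pair, giving 5 + 1 = 6 stereoisomers in total.

6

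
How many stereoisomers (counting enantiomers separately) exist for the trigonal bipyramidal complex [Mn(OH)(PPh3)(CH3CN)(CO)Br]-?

20

In a trigonal bipyramid the two axial positions differ from the three equatorial ones.
Placing the ligands in turn and identifying arrangements related by rotation or reflection leaves 10 distinct geometric isomers.
Of these, 10 lack any improper symmetry element and so occur as enantiomeric pairs, giving 10 + 10 = 20 stereoisomers in total.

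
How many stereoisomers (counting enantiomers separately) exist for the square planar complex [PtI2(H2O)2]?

In a square planar complex each vertex has one trans partner and two cis neighbours.
Working through the distinct placements yields 2 geometric isomers: I cis; I trans.
Each arrangement has an internal mirror plane or centre of symmetry, so none is chiral.

2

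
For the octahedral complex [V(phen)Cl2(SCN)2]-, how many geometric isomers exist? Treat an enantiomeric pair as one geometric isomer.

3

Each phen is bidentate and must span two cis positions.
Working through the distinct placements yields 3 geometric isomers: Cl trans, SCN cis; Cl cis, SCN cis (chiral); Cl cis, SCN trans.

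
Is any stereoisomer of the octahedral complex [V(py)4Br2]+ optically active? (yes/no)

An octahedron has six vertices in three trans pairs; every non-trans pair is cis.
Working through the distinct placements yields 2 geometric isomers: Br trans; Br cis.
Each arrangement has an internal mirror plane or centre of symmetry, so none is chiral.

no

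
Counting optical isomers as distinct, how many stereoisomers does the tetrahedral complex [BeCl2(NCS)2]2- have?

1

All four vertices of a tetrahedron are equivalent and mutually adjacent, so cis/trans isomerism cannot arise.
Only one geometric arrangement is possible.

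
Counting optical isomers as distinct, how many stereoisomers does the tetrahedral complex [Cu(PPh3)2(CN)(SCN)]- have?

1

All four vertices of a tetrahedron are equivalent and mutually adjacent, so cis/trans isomerism cannot arise.
Only one geometric arrangement is possible.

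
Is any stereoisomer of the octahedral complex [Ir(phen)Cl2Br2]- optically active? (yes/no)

The six octahedral sites form three mutually perpendicular trans pairs.
Each phen is bidentate and must span two cis positions.
Working through the distinct placements yields 3 geometric isomers: Cl cis, Br trans; Cl cis, Br cis (chiral); Cl trans, Br cis.
One of these lacks any improper symmetry element and so occurs as an enantiomeric pair, giving 3 + 1 = 4 stereoisomers in total.

yes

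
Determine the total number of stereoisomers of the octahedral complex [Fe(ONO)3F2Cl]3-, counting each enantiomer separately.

The six octahedral sites form three mutually perpendicular trans pairs.
The distinct arrangements are (3 in all): ONO mer, F cis; ONO mer, F trans; ONO fac, F cis.
Each arrangement has an internal mirror plane or centre of symmetry, so none is chiral.

3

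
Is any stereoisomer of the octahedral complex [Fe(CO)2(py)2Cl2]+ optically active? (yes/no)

In an octahedral complex each vertex has one trans partner and four cis neighbours.
The distinct arrangements are (5 in all): CO trans, py trans, Cl trans; CO trans, py cis, Cl cis; CO cis, py trans, Cl cis; CO cis, py cis, Cl cis (chiral); CO cis, py cis, Cl trans.
One of these lacks any improper symmetry element and so occurs as an enantiomeric pair, giving 5 + 1 = 6 stereoisomers in total.

yes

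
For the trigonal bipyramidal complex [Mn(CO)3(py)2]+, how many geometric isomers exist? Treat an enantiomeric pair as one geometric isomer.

3

A trigonal bipyramid has two axial and three equatorial sites, which are chemically inequivalent.
Systematic placement gives 3 geometric isomers: py both equatorial; py one axial, one equatorial; py both axial.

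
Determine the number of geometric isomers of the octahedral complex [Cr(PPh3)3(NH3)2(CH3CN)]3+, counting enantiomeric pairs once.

The six octahedral sites form three mutually perpendicular trans pairs.
Systematic placement gives 3 geometric isomers: PPh3 mer, NH3 cis; PPh3 mer, NH3 trans; PPh3 fac, NH3 cis.

3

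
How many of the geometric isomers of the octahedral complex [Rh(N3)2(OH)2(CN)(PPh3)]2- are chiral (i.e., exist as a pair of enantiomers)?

2

Systematic placement gives 6 geometric isomers: N3 cis, OH cis (3 arrangements, 2 chiral); N3 cis, OH trans; N3 trans, OH cis; N3 trans, OH trans.
Of these, 2 lack any improper symmetry element and so occur as enantiomeric pairs, giving 6 + 2 = 8 stereoisomers in total.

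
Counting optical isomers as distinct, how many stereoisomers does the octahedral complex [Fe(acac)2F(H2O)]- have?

An octahedron has six vertices in three trans pairs; every non-trans pair is cis.
Each acac is bidentate and must span two cis positions.
There are 2 geometric isomers: F and H2O mutually trans; F and H2O mutually cis (chiral).
One of these lacks any improper symmetry element and so occurs as an enantiomeric pair, giving 2 + 1 = 3 stereoisomers in total.

3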